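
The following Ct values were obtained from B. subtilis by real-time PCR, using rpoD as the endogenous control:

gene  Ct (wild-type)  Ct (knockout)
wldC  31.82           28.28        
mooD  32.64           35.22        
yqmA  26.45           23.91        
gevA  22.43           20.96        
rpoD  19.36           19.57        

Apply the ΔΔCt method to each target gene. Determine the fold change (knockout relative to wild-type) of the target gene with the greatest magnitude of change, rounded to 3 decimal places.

wldC: ΔΔCt = (28.28−19.57) − (31.82−19.36) = 8.71 − 12.46 = -3.75; fold change = 2^3.75 = 13.454
mooD: ΔΔCt = (35.22−19.57) − (32.64−19.36) = 15.65 − 13.28 = 2.37; fold change = 2^-2.37 = 0.193
yqmA: ΔΔCt = (23.91−19.57) − (26.45−19.36) = 4.34 − 7.09 = -2.75; fold change = 2^2.75 = 6.727
gevA: ΔΔCt = (20.96−19.57) − (22.43−19.36) = 1.39 − 3.07 = -1.68; fold change = 2^1.68 = 3.204
wldC has the largest |ΔΔCt| = 3.75.

13.454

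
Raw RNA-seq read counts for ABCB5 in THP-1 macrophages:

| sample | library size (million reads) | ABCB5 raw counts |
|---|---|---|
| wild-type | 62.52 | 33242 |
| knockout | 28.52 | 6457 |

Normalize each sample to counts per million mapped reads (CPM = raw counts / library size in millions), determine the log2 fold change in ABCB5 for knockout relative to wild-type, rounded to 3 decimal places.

CPM(wild-type) = 33242 / 62.52 = 531.7019
CPM(knockout) = 6457 / 28.52 = 226.4025
Fold change = 226.4025 / 531.7019 = 0.42581
log2(0.42581) = -1.2317

-1.232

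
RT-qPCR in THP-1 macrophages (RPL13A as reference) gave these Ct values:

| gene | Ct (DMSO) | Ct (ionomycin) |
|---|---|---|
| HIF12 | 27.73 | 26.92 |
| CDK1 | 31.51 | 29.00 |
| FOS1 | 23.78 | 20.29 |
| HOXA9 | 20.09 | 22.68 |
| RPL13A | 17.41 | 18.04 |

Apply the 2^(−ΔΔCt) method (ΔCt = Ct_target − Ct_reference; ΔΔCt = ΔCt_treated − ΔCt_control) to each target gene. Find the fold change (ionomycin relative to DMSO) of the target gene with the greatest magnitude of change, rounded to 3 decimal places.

HIF12: ΔΔCt = (26.92−18.04) − (27.73−17.41) = 8.88 − 10.32 = -1.44; fold change = 2^1.44 = 2.713
CDK1: ΔΔCt = (29.00−18.04) − (31.51−17.41) = 10.96 − 14.10 = -3.14; fold change = 2^3.14 = 8.815
FOS1: ΔΔCt = (20.29−18.04) − (23.78−17.41) = 2.25 − 6.37 = -4.12; fold change = 2^4.12 = 17.388
HOXA9: ΔΔCt = (22.68−18.04) − (20.09−17.41) = 4.64 − 2.68 = 1.96; fold change = 2^-1.96 = 0.257
FOS1 has the largest |ΔΔCt| = 4.12.

17.388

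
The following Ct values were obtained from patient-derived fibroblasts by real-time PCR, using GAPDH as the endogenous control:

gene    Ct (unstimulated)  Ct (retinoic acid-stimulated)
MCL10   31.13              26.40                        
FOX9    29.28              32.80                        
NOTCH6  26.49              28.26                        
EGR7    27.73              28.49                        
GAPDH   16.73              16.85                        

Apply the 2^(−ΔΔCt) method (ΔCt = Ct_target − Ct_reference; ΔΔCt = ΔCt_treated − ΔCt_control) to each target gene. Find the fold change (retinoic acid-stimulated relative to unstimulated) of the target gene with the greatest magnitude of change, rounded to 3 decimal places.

28.840

MCL10: ΔΔCt = (26.40−16.85) − (31.13−16.73) = 9.55 − 14.40 = -4.85; fold change = 2^4.85 = 28.840
FOX9: ΔΔCt = (32.80−16.85) − (29.28−16.73) = 15.95 − 12.55 = 3.40; fold change = 2^-3.40 = 0.095
NOTCH6: ΔΔCt = (28.26−16.85) − (26.49−16.73) = 11.41 − 9.76 = 1.65; fold change = 2^-1.65 = 0.319
EGR7: ΔΔCt = (28.49−16.85) − (27.73−16.73) = 11.64 − 11.00 = 0.64; fold change = 2^-0.64 = 0.642
MCL10 has the largest |ΔΔCt| = 4.85.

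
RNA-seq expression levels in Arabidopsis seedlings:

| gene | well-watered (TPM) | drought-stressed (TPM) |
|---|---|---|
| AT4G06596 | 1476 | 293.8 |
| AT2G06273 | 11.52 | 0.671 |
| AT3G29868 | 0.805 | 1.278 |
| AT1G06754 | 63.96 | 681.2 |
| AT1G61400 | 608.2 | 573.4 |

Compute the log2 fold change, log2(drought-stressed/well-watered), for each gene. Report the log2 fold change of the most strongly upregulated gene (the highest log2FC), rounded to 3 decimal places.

3.413

log2(293.8/1476) = -2.329  (AT4G06596)
log2(0.671/11.52) = -4.102  (AT2G06273)
log2(1.278/0.805) = 0.667  (AT3G29868)
log2(681.2/63.96) = 3.413  (AT1G06754)
log2(573.4/608.2) = -0.085  (AT1G61400)
AT1G06754 is most strongly upregulated.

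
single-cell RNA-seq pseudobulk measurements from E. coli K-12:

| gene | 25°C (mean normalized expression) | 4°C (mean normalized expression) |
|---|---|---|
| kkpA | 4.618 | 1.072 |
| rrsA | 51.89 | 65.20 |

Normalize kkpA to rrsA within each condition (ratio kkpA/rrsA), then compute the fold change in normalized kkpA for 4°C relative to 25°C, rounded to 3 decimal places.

0.185

kkpA/rrsA (25°C) = 4.618 / 51.89 = 0.088996
kkpA/rrsA (4°C) = 1.072 / 65.20 = 0.016442
Fold change = 0.016442 / 0.088996 = 0.1847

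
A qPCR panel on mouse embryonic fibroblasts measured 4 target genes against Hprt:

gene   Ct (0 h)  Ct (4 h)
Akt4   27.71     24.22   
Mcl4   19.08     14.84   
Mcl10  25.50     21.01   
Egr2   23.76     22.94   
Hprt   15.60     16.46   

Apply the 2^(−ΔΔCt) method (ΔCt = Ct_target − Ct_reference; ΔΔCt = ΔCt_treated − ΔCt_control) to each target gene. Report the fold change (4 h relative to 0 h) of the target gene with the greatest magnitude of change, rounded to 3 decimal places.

40.786

Akt4: ΔΔCt = (24.22−16.46) − (27.71−15.60) = 7.76 − 12.11 = -4.35; fold change = 2^4.35 = 20.393
Mcl4: ΔΔCt = (14.84−16.46) − (19.08−15.60) = -1.62 − 3.48 = -5.10; fold change = 2^5.10 = 34.297
Mcl10: ΔΔCt = (21.01−16.46) − (25.50−15.60) = 4.55 − 9.90 = -5.35; fold change = 2^5.35 = 40.786
Egr2: ΔΔCt = (22.94−16.46) − (23.76−15.60) = 6.48 − 8.16 = -1.68; fold change = 2^1.68 = 3.204
Mcl10 has the largest |ΔΔCt| = 5.35.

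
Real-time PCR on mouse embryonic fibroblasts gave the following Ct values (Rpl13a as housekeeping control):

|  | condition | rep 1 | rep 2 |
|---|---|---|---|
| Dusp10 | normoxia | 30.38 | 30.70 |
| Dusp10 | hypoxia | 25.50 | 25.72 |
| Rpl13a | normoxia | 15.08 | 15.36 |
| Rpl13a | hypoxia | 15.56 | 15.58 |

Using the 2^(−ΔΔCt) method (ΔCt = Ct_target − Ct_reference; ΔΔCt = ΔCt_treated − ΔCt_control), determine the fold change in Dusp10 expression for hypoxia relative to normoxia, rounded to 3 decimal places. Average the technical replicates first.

38.854

Mean Ct: Dusp10 normoxia 30.540; Dusp10 hypoxia 25.610; Rpl13a normoxia 15.220; Rpl13a hypoxia 15.570
ΔCt(normoxia) = 30.540 − 15.220 = 15.320
ΔCt(hypoxia) = 25.610 − 15.570 = 10.040
ΔΔCt = 10.040 − 15.320 = -5.280
Fold change = 2^(−(-5.280)) = 2^5.280 = 38.8542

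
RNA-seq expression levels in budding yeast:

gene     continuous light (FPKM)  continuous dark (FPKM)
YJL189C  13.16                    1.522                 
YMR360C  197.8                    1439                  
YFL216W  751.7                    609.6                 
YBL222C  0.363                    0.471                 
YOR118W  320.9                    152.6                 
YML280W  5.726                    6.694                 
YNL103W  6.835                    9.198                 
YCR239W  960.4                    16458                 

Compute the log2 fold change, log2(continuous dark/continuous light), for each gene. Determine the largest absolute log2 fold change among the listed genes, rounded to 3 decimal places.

4.099

log2(1.522/13.16) = -3.112  (YJL189C)
log2(1439/197.8) = 2.863  (YMR360C)
log2(609.6/751.7) = -0.302  (YFL216W)
log2(0.471/0.363) = 0.376  (YBL222C)
log2(152.6/320.9) = -1.072  (YOR118W)
log2(6.694/5.726) = 0.225  (YML280W)
log2(9.198/6.835) = 0.428  (YNL103W)
log2(16458/960.4) = 4.099  (YCR239W)
The largest magnitude belongs to YCR239W.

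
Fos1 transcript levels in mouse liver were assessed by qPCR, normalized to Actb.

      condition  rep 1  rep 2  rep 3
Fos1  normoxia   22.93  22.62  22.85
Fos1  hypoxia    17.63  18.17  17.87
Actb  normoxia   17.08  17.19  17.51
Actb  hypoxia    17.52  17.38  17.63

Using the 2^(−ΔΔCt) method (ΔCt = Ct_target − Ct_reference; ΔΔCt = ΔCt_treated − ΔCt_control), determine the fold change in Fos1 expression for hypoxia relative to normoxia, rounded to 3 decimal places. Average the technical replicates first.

35.753

Mean Ct: Fos1 normoxia 22.800; Fos1 hypoxia 17.890; Actb normoxia 17.260; Actb hypoxia 17.510
ΔCt(normoxia) = 22.800 − 17.260 = 5.540
ΔCt(hypoxia) = 17.890 − 17.510 = 0.380
ΔΔCt = 0.380 − 5.540 = -5.160
Fold change = 2^(−(-5.160)) = 2^5.160 = 35.7532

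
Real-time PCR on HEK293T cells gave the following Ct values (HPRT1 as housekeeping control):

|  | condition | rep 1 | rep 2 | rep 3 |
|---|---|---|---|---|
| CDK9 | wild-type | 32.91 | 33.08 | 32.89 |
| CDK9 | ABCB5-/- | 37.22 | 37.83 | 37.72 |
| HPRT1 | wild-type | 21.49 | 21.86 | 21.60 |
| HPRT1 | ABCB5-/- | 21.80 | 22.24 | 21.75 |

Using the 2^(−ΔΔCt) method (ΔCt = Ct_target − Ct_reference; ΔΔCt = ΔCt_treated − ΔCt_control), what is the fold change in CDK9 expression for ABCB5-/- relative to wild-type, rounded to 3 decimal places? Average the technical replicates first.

0.049

Mean Ct: CDK9 wild-type 32.960; CDK9 ABCB5-/- 37.590; HPRT1 wild-type 21.650; HPRT1 ABCB5-/- 21.930
ΔCt(wild-type) = 32.960 − 21.650 = 11.310
ΔCt(ABCB5-/-) = 37.590 − 21.930 = 15.660
ΔΔCt = 15.660 − 11.310 = 4.350
Fold change = 2^(−4.350) = 0.0490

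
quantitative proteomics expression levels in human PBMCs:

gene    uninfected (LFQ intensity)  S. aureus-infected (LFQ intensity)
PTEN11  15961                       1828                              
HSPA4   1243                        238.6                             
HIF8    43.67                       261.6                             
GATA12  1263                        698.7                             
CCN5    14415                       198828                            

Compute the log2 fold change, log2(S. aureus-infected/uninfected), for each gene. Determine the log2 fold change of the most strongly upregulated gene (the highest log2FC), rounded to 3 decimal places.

log2(1828/15961) = -3.126  (PTEN11)
log2(238.6/1243) = -2.381  (HSPA4)
log2(261.6/43.67) = 2.583  (HIF8)
log2(698.7/1263) = -0.854  (GATA12)
log2(198828/14415) = 3.786  (CCN5)
CCN5 is most strongly upregulated.

3.786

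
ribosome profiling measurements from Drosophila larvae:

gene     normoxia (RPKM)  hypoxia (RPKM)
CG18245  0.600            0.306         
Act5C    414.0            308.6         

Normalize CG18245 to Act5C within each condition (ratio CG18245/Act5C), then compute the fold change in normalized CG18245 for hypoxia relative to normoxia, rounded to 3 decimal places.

CG18245/Act5C (normoxia) = 0.600 / 414.0 = 0.0014493
CG18245/Act5C (hypoxia) = 0.306 / 308.6 = 0.00099157
Fold change = 0.00099157 / 0.0014493 = 0.6842

0.684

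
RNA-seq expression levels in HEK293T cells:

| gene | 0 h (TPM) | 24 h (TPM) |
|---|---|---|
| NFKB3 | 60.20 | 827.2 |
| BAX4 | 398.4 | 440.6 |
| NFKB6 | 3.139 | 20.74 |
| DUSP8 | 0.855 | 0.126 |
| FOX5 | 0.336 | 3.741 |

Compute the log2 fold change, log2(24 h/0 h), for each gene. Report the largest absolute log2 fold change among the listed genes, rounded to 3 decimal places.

log2(827.2/60.20) = 3.780  (NFKB3)
log2(440.6/398.4) = 0.145  (BAX4)
log2(20.74/3.139) = 2.724  (NFKB6)
log2(0.126/0.855) = -2.763  (DUSP8)
log2(3.741/0.336) = 3.477  (FOX5)
The largest magnitude belongs to NFKB3.

3.780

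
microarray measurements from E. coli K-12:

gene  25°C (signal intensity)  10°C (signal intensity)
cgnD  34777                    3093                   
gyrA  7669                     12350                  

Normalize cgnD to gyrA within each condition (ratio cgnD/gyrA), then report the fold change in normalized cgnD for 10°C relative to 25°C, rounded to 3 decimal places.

cgnD/gyrA (25°C) = 34777 / 7669 = 4.5348
cgnD/gyrA (10°C) = 3093 / 12350 = 0.25045
Fold change = 0.25045 / 4.5348 = 0.0552

0.055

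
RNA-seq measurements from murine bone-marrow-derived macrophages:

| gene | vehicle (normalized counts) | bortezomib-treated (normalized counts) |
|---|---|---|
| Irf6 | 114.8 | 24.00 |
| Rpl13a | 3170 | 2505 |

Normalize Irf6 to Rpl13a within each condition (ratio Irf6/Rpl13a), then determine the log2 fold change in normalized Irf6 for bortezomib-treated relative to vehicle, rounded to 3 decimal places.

Irf6/Rpl13a (vehicle) = 114.8 / 3170 = 0.036215
Irf6/Rpl13a (bortezomib-treated) = 24.00 / 2505 = 0.0095808
Fold change = 0.0095808 / 0.036215 = 0.2646
log2(0.2646) = -1.9183

-1.918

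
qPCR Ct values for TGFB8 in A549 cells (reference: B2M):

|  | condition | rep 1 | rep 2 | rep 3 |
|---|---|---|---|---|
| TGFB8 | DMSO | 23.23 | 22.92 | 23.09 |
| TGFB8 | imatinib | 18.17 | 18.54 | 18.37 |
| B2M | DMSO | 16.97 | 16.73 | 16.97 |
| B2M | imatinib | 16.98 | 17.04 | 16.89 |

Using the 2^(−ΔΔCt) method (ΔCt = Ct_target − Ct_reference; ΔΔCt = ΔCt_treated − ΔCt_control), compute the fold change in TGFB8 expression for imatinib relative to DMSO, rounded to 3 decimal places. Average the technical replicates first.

Mean Ct: TGFB8 DMSO 23.080; TGFB8 imatinib 18.360; B2M DMSO 16.890; B2M imatinib 16.970
ΔCt(DMSO) = 23.080 − 16.890 = 6.190
ΔCt(imatinib) = 18.360 − 16.970 = 1.390
ΔΔCt = 1.390 − 6.190 = -4.800
Fold change = 2^(−(-4.800)) = 2^4.800 = 27.8576

27.858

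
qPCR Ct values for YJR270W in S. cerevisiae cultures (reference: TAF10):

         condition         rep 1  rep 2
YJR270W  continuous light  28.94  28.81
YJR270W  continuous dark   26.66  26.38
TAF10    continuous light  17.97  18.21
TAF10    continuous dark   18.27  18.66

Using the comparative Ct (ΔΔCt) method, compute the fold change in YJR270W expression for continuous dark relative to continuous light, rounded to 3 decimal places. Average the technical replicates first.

6.635

Mean Ct: YJR270W continuous light 28.875; YJR270W continuous dark 26.520; TAF10 continuous light 18.090; TAF10 continuous dark 18.465
ΔCt(continuous light) = 28.875 − 18.090 = 10.785
ΔCt(continuous dark) = 26.520 − 18.465 = 8.055
ΔΔCt = 8.055 − 10.785 = -2.730
Fold change = 2^(−(-2.730)) = 2^2.730 = 6.6346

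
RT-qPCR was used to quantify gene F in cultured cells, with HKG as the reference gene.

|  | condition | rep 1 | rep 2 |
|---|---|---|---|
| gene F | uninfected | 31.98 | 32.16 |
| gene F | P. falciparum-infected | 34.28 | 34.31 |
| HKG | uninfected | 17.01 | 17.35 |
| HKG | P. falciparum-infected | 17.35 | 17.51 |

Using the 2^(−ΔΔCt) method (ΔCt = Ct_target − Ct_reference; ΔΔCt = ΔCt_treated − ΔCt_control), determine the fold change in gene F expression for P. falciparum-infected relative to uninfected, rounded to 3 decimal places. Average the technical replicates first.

Mean Ct: gene F uninfected 32.070; gene F P. falciparum-infected 34.295; HKG uninfected 17.180; HKG P. falciparum-infected 17.430
ΔCt(uninfected) = 32.070 − 17.180 = 14.890
ΔCt(P. falciparum-infected) = 34.295 − 17.430 = 16.865
ΔΔCt = 16.865 − 14.890 = 1.975
Fold change = 2^(−1.975) = 0.2544

0.254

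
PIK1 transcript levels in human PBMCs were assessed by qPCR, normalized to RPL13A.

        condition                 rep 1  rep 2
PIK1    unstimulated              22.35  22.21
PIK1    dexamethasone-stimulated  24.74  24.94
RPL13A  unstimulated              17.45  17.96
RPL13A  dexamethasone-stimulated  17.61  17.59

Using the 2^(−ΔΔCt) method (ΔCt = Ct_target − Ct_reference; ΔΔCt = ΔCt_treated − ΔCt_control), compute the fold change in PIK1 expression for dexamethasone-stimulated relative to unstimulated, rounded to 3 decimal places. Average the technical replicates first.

Mean Ct: PIK1 unstimulated 22.280; PIK1 dexamethasone-stimulated 24.840; RPL13A unstimulated 17.705; RPL13A dexamethasone-stimulated 17.600
ΔCt(unstimulated) = 22.280 − 17.705 = 4.575
ΔCt(dexamethasone-stimulated) = 24.840 − 17.600 = 7.240
ΔΔCt = 7.240 − 4.575 = 2.665
Fold change = 2^(−2.665) = 0.1577

0.158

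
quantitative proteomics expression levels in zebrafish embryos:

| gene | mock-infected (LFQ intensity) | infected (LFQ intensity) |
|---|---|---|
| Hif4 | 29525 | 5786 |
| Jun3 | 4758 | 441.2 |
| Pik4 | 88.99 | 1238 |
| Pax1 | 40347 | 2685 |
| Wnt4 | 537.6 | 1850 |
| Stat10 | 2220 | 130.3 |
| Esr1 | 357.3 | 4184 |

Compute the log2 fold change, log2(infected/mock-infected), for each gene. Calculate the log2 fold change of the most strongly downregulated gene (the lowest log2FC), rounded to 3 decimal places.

log2(5786/29525) = -2.351  (Hif4)
log2(441.2/4758) = -3.431  (Jun3)
log2(1238/88.99) = 3.798  (Pik4)
log2(2685/40347) = -3.909  (Pax1)
log2(1850/537.6) = 1.783  (Wnt4)
log2(130.3/2220) = -4.091  (Stat10)
log2(4184/357.3) = 3.550  (Esr1)
Stat10 is most strongly downregulated.

-4.091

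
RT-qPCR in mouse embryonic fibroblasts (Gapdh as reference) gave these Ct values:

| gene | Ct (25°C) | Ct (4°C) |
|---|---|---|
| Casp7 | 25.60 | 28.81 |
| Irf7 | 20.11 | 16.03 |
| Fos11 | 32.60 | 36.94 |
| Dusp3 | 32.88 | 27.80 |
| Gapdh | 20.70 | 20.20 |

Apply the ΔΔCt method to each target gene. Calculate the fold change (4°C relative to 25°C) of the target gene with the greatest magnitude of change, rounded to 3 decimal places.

0.035

Casp7: ΔΔCt = (28.81−20.20) − (25.60−20.70) = 8.61 − 4.90 = 3.71; fold change = 2^-3.71 = 0.076
Irf7: ΔΔCt = (16.03−20.20) − (20.11−20.70) = -4.17 − (-0.59) = -3.58; fold change = 2^3.58 = 11.959
Fos11: ΔΔCt = (36.94−20.20) − (32.60−20.70) = 16.74 − 11.90 = 4.84; fold change = 2^-4.84 = 0.035
Dusp3: ΔΔCt = (27.80−20.20) − (32.88−20.70) = 7.60 − 12.18 = -4.58; fold change = 2^4.58 = 23.918
Fos11 has the largest |ΔΔCt| = 4.84.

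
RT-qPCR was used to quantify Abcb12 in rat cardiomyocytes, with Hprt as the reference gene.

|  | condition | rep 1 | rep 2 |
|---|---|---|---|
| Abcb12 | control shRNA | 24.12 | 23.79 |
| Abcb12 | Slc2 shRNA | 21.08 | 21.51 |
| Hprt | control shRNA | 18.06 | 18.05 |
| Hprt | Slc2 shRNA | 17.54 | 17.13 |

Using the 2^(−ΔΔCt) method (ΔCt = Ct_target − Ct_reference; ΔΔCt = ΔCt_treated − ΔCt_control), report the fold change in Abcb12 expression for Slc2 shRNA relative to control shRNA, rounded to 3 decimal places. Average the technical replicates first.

Mean Ct: Abcb12 control shRNA 23.955; Abcb12 Slc2 shRNA 21.295; Hprt control shRNA 18.055; Hprt Slc2 shRNA 17.335
ΔCt(control shRNA) = 23.955 − 18.055 = 5.900
ΔCt(Slc2 shRNA) = 21.295 − 17.335 = 3.960
ΔΔCt = 3.960 − 5.900 = -1.940
Fold change = 2^(−(-1.940)) = 2^1.940 = 3.8371

3.837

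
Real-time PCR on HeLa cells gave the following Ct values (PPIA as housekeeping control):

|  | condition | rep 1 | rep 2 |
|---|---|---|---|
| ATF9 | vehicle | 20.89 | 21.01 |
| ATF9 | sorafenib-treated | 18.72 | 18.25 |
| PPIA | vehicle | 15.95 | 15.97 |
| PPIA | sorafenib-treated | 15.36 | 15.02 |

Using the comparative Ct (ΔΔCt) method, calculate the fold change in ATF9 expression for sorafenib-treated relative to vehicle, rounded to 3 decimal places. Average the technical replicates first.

3.238

Mean Ct: ATF9 vehicle 20.950; ATF9 sorafenib-treated 18.485; PPIA vehicle 15.960; PPIA sorafenib-treated 15.190
ΔCt(vehicle) = 20.950 − 15.960 = 4.990
ΔCt(sorafenib-treated) = 18.485 − 15.190 = 3.295
ΔΔCt = 3.295 − 4.990 = -1.695
Fold change = 2^(−(-1.695)) = 2^1.695 = 3.2378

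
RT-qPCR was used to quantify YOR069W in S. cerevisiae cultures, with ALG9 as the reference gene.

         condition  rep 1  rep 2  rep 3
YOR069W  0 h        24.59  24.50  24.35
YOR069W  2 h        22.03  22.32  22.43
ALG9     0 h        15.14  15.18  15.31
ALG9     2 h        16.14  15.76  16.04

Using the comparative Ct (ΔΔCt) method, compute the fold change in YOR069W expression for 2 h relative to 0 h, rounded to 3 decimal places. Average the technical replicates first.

7.945

Mean Ct: YOR069W 0 h 24.480; YOR069W 2 h 22.260; ALG9 0 h 15.210; ALG9 2 h 15.980
ΔCt(0 h) = 24.480 − 15.210 = 9.270
ΔCt(2 h) = 22.260 − 15.980 = 6.280
ΔΔCt = 6.280 − 9.270 = -2.990
Fold change = 2^(−(-2.990)) = 2^2.990 = 7.9447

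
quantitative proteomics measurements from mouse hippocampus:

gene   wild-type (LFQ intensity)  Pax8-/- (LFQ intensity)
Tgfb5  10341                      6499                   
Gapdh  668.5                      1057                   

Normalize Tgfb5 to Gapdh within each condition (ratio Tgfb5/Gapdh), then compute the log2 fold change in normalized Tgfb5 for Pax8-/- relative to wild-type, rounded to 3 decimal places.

-1.331

Tgfb5/Gapdh (wild-type) = 10341 / 668.5 = 15.469
Tgfb5/Gapdh (Pax8-/-) = 6499 / 1057 = 6.1485
Fold change = 6.1485 / 15.469 = 0.3975
log2(0.3975) = -1.3311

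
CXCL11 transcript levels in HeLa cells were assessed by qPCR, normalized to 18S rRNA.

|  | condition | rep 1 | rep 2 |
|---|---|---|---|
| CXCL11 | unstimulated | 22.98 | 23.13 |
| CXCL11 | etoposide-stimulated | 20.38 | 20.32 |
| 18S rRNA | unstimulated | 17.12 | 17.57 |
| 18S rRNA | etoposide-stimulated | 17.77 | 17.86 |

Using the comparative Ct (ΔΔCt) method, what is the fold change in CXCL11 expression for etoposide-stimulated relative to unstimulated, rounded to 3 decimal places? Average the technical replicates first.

9.032

Mean Ct: CXCL11 unstimulated 23.055; CXCL11 etoposide-stimulated 20.350; 18S rRNA unstimulated 17.345; 18S rRNA etoposide-stimulated 17.815
ΔCt(unstimulated) = 23.055 − 17.345 = 5.710
ΔCt(etoposide-stimulated) = 20.350 − 17.815 = 2.535
ΔΔCt = 2.535 − 5.710 = -3.175
Fold change = 2^(−(-3.175)) = 2^3.175 = 9.0317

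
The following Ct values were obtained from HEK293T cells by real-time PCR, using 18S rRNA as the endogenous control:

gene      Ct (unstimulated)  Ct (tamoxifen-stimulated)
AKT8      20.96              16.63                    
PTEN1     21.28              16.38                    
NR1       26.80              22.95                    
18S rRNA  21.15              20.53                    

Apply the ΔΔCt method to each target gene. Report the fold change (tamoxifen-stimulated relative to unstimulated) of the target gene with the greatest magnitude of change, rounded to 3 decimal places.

AKT8: ΔΔCt = (16.63−20.53) − (20.96−21.15) = -3.90 − (-0.19) = -3.71; fold change = 2^3.71 = 13.086
PTEN1: ΔΔCt = (16.38−20.53) − (21.28−21.15) = -4.15 − 0.13 = -4.28; fold change = 2^4.28 = 19.427
NR1: ΔΔCt = (22.95−20.53) − (26.80−21.15) = 2.42 − 5.65 = -3.23; fold change = 2^3.23 = 9.383
PTEN1 has the largest |ΔΔCt| = 4.28.

19.427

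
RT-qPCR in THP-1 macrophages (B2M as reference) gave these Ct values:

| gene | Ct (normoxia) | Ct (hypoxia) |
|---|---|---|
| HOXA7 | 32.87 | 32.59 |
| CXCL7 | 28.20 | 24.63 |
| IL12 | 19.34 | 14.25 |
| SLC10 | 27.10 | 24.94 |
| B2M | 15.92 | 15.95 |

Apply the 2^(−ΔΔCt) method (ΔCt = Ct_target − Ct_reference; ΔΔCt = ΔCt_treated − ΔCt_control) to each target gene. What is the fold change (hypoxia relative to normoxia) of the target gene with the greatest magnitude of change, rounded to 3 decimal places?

HOXA7: ΔΔCt = (32.59−15.95) − (32.87−15.92) = 16.64 − 16.95 = -0.31; fold change = 2^0.31 = 1.240
CXCL7: ΔΔCt = (24.63−15.95) − (28.20−15.92) = 8.68 − 12.28 = -3.60; fold change = 2^3.60 = 12.126
IL12: ΔΔCt = (14.25−15.95) − (19.34−15.92) = -1.70 − 3.42 = -5.12; fold change = 2^5.12 = 34.776
SLC10: ΔΔCt = (24.94−15.95) − (27.10−15.92) = 8.99 − 11.18 = -2.19; fold change = 2^2.19 = 4.563
IL12 has the largest |ΔΔCt| = 5.12.

34.776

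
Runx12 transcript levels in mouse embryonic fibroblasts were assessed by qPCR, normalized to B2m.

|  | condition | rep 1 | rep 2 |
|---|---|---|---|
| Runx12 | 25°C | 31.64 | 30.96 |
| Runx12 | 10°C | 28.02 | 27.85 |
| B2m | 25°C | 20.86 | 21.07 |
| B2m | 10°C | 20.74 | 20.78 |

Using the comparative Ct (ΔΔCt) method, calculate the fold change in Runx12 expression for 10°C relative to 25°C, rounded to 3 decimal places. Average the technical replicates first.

8.938

Mean Ct: Runx12 25°C 31.300; Runx12 10°C 27.935; B2m 25°C 20.965; B2m 10°C 20.760
ΔCt(25°C) = 31.300 − 20.965 = 10.335
ΔCt(10°C) = 27.935 − 20.760 = 7.175
ΔΔCt = 7.175 − 10.335 = -3.160
Fold change = 2^(−(-3.160)) = 2^3.160 = 8.9383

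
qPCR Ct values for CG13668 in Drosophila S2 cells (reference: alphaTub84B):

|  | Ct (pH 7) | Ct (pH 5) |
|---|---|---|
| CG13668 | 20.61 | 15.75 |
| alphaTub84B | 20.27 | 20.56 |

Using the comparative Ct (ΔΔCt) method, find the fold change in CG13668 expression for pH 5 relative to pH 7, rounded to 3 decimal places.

ΔCt(pH 7) = 20.610 − 20.270 = 0.340
ΔCt(pH 5) = 15.750 − 20.560 = -4.810
ΔΔCt = -4.810 − 0.340 = -5.150
Fold change = 2^(−(-5.150)) = 2^5.150 = 35.5062

35.506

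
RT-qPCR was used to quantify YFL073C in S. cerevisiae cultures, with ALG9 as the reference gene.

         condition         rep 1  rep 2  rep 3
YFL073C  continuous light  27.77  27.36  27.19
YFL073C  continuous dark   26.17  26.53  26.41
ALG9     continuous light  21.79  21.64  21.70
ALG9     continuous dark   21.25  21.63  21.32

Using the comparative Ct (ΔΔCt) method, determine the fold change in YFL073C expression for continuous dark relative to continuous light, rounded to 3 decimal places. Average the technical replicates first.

Mean Ct: YFL073C continuous light 27.440; YFL073C continuous dark 26.370; ALG9 continuous light 21.710; ALG9 continuous dark 21.400
ΔCt(continuous light) = 27.440 − 21.710 = 5.730
ΔCt(continuous dark) = 26.370 − 21.400 = 4.970
ΔΔCt = 4.970 − 5.730 = -0.760
Fold change = 2^(−(-0.760)) = 2^0.760 = 1.6935

1.693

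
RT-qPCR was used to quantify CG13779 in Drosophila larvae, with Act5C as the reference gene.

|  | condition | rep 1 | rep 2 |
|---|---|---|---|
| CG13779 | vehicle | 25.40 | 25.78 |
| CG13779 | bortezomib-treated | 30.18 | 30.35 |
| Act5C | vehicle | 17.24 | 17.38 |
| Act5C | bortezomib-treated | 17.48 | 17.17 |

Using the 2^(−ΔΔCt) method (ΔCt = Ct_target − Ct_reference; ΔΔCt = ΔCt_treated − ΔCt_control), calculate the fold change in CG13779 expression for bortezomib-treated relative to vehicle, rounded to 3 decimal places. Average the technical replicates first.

0.040

Mean Ct: CG13779 vehicle 25.590; CG13779 bortezomib-treated 30.265; Act5C vehicle 17.310; Act5C bortezomib-treated 17.325
ΔCt(vehicle) = 25.590 − 17.310 = 8.280
ΔCt(bortezomib-treated) = 30.265 − 17.325 = 12.940
ΔΔCt = 12.940 − 8.280 = 4.660
Fold change = 2^(−4.660) = 0.0396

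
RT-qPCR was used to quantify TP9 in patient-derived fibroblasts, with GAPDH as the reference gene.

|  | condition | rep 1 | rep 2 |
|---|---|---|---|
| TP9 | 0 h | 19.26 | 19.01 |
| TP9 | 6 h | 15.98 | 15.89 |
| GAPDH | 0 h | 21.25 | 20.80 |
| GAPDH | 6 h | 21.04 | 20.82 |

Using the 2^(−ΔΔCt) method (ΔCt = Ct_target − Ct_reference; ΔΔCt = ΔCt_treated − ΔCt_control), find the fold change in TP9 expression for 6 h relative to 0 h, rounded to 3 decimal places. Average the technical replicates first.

8.604

Mean Ct: TP9 0 h 19.135; TP9 6 h 15.935; GAPDH 0 h 21.025; GAPDH 6 h 20.930
ΔCt(0 h) = 19.135 − 21.025 = -1.890
ΔCt(6 h) = 15.935 − 20.930 = -4.995
ΔΔCt = -4.995 − (-1.890) = -3.105
Fold change = 2^(−(-3.105)) = 2^3.105 = 8.6040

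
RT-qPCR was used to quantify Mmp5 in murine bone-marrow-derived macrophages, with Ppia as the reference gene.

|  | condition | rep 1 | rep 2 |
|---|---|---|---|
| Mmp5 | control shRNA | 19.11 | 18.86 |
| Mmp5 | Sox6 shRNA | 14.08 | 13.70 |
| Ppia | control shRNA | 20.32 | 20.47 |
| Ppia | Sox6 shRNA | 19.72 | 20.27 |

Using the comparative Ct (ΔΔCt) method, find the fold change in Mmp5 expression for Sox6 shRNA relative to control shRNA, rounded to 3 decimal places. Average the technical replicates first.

Mean Ct: Mmp5 control shRNA 18.985; Mmp5 Sox6 shRNA 13.890; Ppia control shRNA 20.395; Ppia Sox6 shRNA 19.995
ΔCt(control shRNA) = 18.985 − 20.395 = -1.410
ΔCt(Sox6 shRNA) = 13.890 − 19.995 = -6.105
ΔΔCt = -6.105 − (-1.410) = -4.695
Fold change = 2^(−(-4.695)) = 2^4.695 = 25.9022

25.902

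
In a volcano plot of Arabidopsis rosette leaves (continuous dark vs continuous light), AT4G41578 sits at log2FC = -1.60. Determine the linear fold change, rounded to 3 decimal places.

0.330

Fold change = 2^(-1.60) = 0.3299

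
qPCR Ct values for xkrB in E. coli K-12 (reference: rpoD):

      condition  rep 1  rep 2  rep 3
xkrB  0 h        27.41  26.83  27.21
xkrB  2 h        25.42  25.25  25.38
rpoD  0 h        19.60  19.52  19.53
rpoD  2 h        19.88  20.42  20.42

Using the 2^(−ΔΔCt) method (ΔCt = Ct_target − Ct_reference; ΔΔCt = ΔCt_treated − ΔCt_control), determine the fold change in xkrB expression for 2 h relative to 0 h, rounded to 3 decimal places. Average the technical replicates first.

Mean Ct: xkrB 0 h 27.150; xkrB 2 h 25.350; rpoD 0 h 19.550; rpoD 2 h 20.240
ΔCt(0 h) = 27.150 − 19.550 = 7.600
ΔCt(2 h) = 25.350 − 20.240 = 5.110
ΔΔCt = 5.110 − 7.600 = -2.490
Fold change = 2^(−(-2.490)) = 2^2.490 = 5.6178

5.618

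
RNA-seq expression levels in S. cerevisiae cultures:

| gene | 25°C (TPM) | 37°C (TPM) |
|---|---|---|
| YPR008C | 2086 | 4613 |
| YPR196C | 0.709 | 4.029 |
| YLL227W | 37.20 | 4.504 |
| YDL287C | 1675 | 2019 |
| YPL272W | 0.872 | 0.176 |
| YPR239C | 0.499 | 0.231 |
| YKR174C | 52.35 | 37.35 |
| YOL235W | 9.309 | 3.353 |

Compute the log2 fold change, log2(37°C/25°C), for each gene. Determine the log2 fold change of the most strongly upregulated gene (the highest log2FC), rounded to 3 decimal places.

log2(4613/2086) = 1.145  (YPR008C)
log2(4.029/0.709) = 2.507  (YPR196C)
log2(4.504/37.20) = -3.046  (YLL227W)
log2(2019/1675) = 0.269  (YDL287C)
log2(0.176/0.872) = -2.309  (YPL272W)
log2(0.231/0.499) = -1.111  (YPR239C)
log2(37.35/52.35) = -0.487  (YKR174C)
log2(3.353/9.309) = -1.473  (YOL235W)
YPR196C is most strongly upregulated.

2.507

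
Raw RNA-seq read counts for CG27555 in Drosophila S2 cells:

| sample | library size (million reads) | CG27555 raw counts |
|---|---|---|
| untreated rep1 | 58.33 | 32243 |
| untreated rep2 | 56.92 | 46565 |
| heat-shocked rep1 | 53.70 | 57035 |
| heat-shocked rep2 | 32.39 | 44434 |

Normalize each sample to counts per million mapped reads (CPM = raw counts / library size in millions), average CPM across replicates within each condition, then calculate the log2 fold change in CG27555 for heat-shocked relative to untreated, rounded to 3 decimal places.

CPM(untreated rep1) = 32243 / 58.33 = 552.7687
CPM(untreated rep2) = 46565 / 56.92 = 818.0780
CPM(heat-shocked rep1) = 57035 / 53.70 = 1062.1043
CPM(heat-shocked rep2) = 44434 / 32.39 = 1371.8432
mean CPM(untreated) = 685.4234; mean CPM(heat-shocked) = 1216.9737
Fold change = 1216.9737 / 685.4234 = 1.77551
log2(1.77551) = 0.8282

0.828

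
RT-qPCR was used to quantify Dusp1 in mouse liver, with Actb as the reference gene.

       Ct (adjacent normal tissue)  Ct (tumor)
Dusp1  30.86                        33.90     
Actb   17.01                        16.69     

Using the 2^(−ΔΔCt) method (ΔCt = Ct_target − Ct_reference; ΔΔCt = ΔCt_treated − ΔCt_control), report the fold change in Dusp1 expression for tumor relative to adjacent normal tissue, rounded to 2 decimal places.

0.10

ΔCt(adjacent normal tissue) = 30.860 − 17.010 = 13.850
ΔCt(tumor) = 33.900 − 16.690 = 17.210
ΔΔCt = 17.210 − 13.850 = 3.360
Fold change = 2^(−3.360) = 0.097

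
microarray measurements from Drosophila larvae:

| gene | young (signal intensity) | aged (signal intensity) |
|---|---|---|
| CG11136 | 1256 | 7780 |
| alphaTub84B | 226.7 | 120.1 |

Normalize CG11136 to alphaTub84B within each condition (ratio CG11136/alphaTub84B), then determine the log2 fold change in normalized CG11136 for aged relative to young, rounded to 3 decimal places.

3.547

CG11136/alphaTub84B (young) = 1256 / 226.7 = 5.5404
CG11136/alphaTub84B (aged) = 7780 / 120.1 = 64.779
Fold change = 64.779 / 5.5404 = 11.6923
log2(11.6923) = 3.5475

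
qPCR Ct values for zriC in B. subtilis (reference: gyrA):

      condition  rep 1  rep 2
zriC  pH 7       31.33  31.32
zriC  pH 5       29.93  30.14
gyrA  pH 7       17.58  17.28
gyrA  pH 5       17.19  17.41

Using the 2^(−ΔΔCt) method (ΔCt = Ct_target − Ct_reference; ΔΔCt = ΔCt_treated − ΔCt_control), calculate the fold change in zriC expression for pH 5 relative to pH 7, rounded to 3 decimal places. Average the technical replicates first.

2.235

Mean Ct: zriC pH 7 31.325; zriC pH 5 30.035; gyrA pH 7 17.430; gyrA pH 5 17.300
ΔCt(pH 7) = 31.325 − 17.430 = 13.895
ΔCt(pH 5) = 30.035 − 17.300 = 12.735
ΔΔCt = 12.735 − 13.895 = -1.160
Fold change = 2^(−(-1.160)) = 2^1.160 = 2.2346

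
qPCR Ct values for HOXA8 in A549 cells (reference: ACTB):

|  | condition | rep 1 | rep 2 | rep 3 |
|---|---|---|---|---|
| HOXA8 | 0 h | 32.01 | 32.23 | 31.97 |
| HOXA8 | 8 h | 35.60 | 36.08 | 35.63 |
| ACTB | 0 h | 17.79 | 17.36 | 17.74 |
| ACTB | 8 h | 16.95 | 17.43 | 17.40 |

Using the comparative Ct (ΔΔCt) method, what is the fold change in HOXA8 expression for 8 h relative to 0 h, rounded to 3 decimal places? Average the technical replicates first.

Mean Ct: HOXA8 0 h 32.070; HOXA8 8 h 35.770; ACTB 0 h 17.630; ACTB 8 h 17.260
ΔCt(0 h) = 32.070 − 17.630 = 14.440
ΔCt(8 h) = 35.770 − 17.260 = 18.510
ΔΔCt = 18.510 − 14.440 = 4.070
Fold change = 2^(−4.070) = 0.0595

0.060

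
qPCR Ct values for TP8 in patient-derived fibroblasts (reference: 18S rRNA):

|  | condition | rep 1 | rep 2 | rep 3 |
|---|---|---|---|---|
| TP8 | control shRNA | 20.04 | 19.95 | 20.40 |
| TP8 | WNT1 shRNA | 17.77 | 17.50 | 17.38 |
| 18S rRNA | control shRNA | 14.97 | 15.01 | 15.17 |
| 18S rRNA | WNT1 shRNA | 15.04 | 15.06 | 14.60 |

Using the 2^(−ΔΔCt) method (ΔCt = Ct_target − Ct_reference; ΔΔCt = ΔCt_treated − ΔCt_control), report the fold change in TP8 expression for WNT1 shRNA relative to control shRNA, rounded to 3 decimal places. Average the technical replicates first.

Mean Ct: TP8 control shRNA 20.130; TP8 WNT1 shRNA 17.550; 18S rRNA control shRNA 15.050; 18S rRNA WNT1 shRNA 14.900
ΔCt(control shRNA) = 20.130 − 15.050 = 5.080
ΔCt(WNT1 shRNA) = 17.550 − 14.900 = 2.650
ΔΔCt = 2.650 − 5.080 = -2.430
Fold change = 2^(−(-2.430)) = 2^2.430 = 5.3889

5.389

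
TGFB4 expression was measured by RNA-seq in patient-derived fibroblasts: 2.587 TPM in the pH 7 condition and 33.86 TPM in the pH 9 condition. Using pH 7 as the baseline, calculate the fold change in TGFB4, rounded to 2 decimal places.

Fold change = 33.86 / 2.587 = 13.089
TGFB4 is upregulated.

13.09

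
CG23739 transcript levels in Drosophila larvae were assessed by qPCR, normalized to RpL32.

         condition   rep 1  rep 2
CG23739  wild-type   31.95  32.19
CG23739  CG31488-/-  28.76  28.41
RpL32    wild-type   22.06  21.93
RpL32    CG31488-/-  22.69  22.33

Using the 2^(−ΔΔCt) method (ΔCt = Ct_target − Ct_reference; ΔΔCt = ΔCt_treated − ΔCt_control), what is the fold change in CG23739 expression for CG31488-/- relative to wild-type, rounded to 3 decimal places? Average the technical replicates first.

16.000

Mean Ct: CG23739 wild-type 32.070; CG23739 CG31488-/- 28.585; RpL32 wild-type 21.995; RpL32 CG31488-/- 22.510
ΔCt(wild-type) = 32.070 − 21.995 = 10.075
ΔCt(CG31488-/-) = 28.585 − 22.510 = 6.075
ΔΔCt = 6.075 − 10.075 = -4.000
Fold change = 2^(−(-4.000)) = 2^4.000 = 16.0000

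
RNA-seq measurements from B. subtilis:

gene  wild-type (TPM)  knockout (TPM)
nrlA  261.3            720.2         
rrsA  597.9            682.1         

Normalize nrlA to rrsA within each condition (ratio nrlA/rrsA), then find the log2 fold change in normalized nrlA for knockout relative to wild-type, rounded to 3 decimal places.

1.273

nrlA/rrsA (wild-type) = 261.3 / 597.9 = 0.43703
nrlA/rrsA (knockout) = 720.2 / 682.1 = 1.0559
Fold change = 1.0559 / 0.43703 = 2.4160
log2(2.4160) = 1.2726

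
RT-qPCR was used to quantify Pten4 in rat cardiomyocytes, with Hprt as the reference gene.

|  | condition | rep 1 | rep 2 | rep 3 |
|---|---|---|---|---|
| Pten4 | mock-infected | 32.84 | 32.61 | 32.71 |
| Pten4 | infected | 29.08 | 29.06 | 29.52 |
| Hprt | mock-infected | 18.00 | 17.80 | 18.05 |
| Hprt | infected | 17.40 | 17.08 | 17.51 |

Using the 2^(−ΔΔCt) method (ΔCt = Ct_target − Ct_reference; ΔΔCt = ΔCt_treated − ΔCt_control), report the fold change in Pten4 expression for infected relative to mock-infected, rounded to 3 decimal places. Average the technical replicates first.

Mean Ct: Pten4 mock-infected 32.720; Pten4 infected 29.220; Hprt mock-infected 17.950; Hprt infected 17.330
ΔCt(mock-infected) = 32.720 − 17.950 = 14.770
ΔCt(infected) = 29.220 − 17.330 = 11.890
ΔΔCt = 11.890 − 14.770 = -2.880
Fold change = 2^(−(-2.880)) = 2^2.880 = 7.3615

7.362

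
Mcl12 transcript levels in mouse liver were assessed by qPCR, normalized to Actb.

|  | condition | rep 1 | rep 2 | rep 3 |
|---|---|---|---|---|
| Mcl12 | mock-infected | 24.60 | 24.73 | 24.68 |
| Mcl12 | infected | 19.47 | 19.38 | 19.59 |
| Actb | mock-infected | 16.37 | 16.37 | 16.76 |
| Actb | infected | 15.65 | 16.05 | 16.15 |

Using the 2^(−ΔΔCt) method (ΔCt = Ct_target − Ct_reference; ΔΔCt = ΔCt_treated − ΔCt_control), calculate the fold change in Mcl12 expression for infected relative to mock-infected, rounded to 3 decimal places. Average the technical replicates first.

Mean Ct: Mcl12 mock-infected 24.670; Mcl12 infected 19.480; Actb mock-infected 16.500; Actb infected 15.950
ΔCt(mock-infected) = 24.670 − 16.500 = 8.170
ΔCt(infected) = 19.480 − 15.950 = 3.530
ΔΔCt = 3.530 − 8.170 = -4.640
Fold change = 2^(−(-4.640)) = 2^4.640 = 24.9333

24.933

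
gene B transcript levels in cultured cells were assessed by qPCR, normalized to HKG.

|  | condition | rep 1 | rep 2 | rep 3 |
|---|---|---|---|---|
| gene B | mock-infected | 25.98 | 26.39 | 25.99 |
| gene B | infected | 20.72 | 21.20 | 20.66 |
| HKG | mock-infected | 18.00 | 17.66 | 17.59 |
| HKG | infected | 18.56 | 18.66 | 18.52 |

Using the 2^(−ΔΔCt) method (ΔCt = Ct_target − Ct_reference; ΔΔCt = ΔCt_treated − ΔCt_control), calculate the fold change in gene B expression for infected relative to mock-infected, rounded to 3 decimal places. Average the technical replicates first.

68.120

Mean Ct: gene B mock-infected 26.120; gene B infected 20.860; HKG mock-infected 17.750; HKG infected 18.580
ΔCt(mock-infected) = 26.120 − 17.750 = 8.370
ΔCt(infected) = 20.860 − 18.580 = 2.280
ΔΔCt = 2.280 − 8.370 = -6.090
Fold change = 2^(−(-6.090)) = 2^6.090 = 68.1197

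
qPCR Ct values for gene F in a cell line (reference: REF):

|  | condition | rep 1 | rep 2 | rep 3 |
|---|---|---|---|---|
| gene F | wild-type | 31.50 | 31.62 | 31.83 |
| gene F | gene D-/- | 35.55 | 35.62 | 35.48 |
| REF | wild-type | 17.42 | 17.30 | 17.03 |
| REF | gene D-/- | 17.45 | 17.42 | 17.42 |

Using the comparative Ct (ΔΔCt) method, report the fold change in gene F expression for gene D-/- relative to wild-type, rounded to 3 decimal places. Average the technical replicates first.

Mean Ct: gene F wild-type 31.650; gene F gene D-/- 35.550; REF wild-type 17.250; REF gene D-/- 17.430
ΔCt(wild-type) = 31.650 − 17.250 = 14.400
ΔCt(gene D-/-) = 35.550 − 17.430 = 18.120
ΔΔCt = 18.120 − 14.400 = 3.720
Fold change = 2^(−3.720) = 0.0759

0.076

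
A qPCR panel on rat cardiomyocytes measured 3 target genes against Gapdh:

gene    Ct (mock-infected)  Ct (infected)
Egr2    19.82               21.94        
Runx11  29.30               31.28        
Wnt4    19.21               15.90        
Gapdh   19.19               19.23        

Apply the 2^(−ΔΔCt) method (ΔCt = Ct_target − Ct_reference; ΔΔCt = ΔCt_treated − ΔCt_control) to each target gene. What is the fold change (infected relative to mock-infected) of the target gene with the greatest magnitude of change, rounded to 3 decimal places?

Egr2: ΔΔCt = (21.94−19.23) − (19.82−19.19) = 2.71 − 0.63 = 2.08; fold change = 2^-2.08 = 0.237
Runx11: ΔΔCt = (31.28−19.23) − (29.30−19.19) = 12.05 − 10.11 = 1.94; fold change = 2^-1.94 = 0.261
Wnt4: ΔΔCt = (15.90−19.23) − (19.21−19.19) = -3.33 − 0.02 = -3.35; fold change = 2^3.35 = 10.196
Wnt4 has the largest |ΔΔCt| = 3.35.

10.196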